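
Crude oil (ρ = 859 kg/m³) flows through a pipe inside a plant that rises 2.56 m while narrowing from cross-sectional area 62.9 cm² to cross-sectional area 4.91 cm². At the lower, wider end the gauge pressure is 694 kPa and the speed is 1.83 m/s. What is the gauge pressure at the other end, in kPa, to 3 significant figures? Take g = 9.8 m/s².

P₂ ≈ 438 kPa

By continuity, v₂ = v₁·A₁/A₂ = 1.83·(62.9/4.91) = 23.4 m/s.
Bernoulli: P₁ + ½ρv₁² + ρg h₁ = P₂ + ½ρv₂² + ρg h₂, so P₂ = P₁ + ½ρ(v₁² − v₂²) − ρg(h₂ − h₁).
P₂ = 694000 + ½·859·(1.83² − 23.4²) − 859·9.8·(+2.56) = 694000 + (-235000) − (21600) = 438000 Pa.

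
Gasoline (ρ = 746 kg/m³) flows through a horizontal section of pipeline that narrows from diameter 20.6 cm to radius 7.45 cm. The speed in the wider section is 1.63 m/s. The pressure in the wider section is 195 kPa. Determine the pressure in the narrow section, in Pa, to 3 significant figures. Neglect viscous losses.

192000 Pa

Continuity gives A₁v₁ = A₂v₂, so v₂ = (333 cm²)/(174 cm²) × 1.63 m/s = 3.12 m/s.
Along the horizontal streamline, P + ½ρv² is constant.
P₂ = P₁ − ½ρ(v₂² − v₁²) = 195000 − ½·746·(3.12² − 1.63²) = 195000 − 2630 = 192000 Pa.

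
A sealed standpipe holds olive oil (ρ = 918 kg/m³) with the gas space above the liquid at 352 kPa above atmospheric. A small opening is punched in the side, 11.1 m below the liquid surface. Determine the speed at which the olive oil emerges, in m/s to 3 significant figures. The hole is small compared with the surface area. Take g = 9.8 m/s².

v ≈ 31.4 m/s

Take point 1 at the surface (v₁ ≈ 0) and point 2 at the hole (at atmospheric pressure). Bernoulli: P₁ + ρg h = P_atm + ½ρv₂².
With P₁ − P_atm = 352000 Pa, v₂ = √(2gh + 2ΔP/ρ) = √(2·9.8·11.1 + 2·352000/918) = 31.4 m/s.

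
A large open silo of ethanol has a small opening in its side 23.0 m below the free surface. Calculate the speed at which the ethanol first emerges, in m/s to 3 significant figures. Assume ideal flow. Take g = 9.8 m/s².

21.2 m/s

Torricelli's result v = √(2gh) gives v = √(2·9.8·23.0) = 21.2 m/s.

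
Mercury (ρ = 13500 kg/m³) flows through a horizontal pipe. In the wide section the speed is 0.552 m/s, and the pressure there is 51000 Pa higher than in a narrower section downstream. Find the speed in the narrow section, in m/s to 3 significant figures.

v₂ = 2.80 m/s

With h₁ = h₂, rearranging Bernoulli gives v₂ = √(v₁² + 2ΔP/ρ).
v₂ = √(0.552² + 2·51000/13500) = √(0.305 + 7.56) = 2.80 m/s.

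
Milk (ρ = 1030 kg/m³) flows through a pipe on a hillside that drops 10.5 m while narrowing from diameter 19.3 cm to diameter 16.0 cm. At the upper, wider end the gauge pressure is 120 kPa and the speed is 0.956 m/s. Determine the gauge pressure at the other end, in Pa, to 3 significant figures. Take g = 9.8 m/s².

P₂ ≈ 225000 Pa

By continuity, v₂ = v₁·A₁/A₂ = 0.956·(293/201) = 1.39 m/s.
Applying Bernoulli between the two ends and solving for P₂: P₂ = P₁ + ½ρ(v₁² − v₂²) − ρgΔh.
P₂ = 120000 + ½·1030·(0.956² − 1.39²) − 1030·9.8·(−10.5) = 120000 + (-526) − (-106000) = 225000 Pa.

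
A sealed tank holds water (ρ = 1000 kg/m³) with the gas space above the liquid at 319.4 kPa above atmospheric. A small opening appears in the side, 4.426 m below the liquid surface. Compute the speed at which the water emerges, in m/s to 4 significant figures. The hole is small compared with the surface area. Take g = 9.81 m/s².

Take point 1 at the surface (v₁ ≈ 0) and point 2 at the hole (at atmospheric pressure). Bernoulli: P₁ + ρg h = P_atm + ½ρv₂².
With P₁ − P_atm = 319400 Pa, v₂ = √(2gh + 2ΔP/ρ) = √(2·9.81·4.426 + 2·319400/1000) = 26.94 m/s.

v ≈ 26.94 m/s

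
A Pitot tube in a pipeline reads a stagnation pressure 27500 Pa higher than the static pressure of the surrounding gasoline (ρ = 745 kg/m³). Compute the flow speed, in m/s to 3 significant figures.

The dynamic pressure equals the rise in static pressure at the stagnation point: ΔP = ½ρv².
v = √(2ΔP/ρ) = √(2·27500/745) = 8.59 m/s.

v = 8.59 m/s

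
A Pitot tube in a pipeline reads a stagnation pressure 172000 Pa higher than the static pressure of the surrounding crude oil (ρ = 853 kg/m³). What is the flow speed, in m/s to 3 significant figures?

v ≈ 20.1 m/s

At the stagnation point the flow is brought to rest, so Bernoulli gives P_stag − P_static = ½ρv².
v = √(2ΔP/ρ) = √(2·172000/853) = 20.1 m/s.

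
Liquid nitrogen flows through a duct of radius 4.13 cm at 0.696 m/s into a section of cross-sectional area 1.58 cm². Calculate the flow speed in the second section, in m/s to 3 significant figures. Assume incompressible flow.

v₂ = 23.6 m/s

Mass conservation (A₁v₁ = A₂v₂) gives v₂ = 0.696 × 53.6/1.58 = 23.6 m/s.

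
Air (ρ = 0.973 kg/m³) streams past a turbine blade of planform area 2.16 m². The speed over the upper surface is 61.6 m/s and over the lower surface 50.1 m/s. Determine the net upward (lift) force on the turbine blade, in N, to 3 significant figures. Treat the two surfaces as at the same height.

F ≈ 1350 N

With equal heights on the two surfaces, Bernoulli gives P_lower − P_upper = ½ρ(v_upper² − v_lower²).
ΔP = ½·0.973·(61.6² − 50.1²) = 625 Pa.
Lift = ΔP · A = 625 × 2.16 = 1350 N.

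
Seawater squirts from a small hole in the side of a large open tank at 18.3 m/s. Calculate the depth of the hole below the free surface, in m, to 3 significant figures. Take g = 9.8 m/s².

Inverting v = √(2gh) gives h = v² / 2g.
h = 18.3²/(2·9.8) = 335/19.60 = 17.1 m.

h = 17.1 m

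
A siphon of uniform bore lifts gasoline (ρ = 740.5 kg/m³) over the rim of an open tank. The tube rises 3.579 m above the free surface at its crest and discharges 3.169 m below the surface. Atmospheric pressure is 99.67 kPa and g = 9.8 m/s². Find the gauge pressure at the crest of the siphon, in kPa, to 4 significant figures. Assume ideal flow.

P_gauge = -48.97 kPa

The outlet speed comes from Torricelli: v = √(2g·3.169) = 7.881 m/s.
Continuity keeps v the same throughout the tube; from surface to crest, P_atm + 0 = P_top + ½ρv² + ρg·h_top.
P_top = 99670 − ½·740.5·7.881² − 740.5·9.8·3.579 = 50700 Pa. So P_gauge = P_top − P_atm = -48970 Pa.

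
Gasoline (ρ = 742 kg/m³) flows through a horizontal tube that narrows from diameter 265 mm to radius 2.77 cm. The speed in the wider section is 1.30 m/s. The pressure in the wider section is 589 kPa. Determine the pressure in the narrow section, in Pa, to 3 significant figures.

By continuity, v₂ = v₁·A₁/A₂ = 1.30·(552/24.1) = 29.7 m/s.
The pipe is horizontal, so Bernoulli reduces to P₁ + ½ρv₁² = P₂ + ½ρv₂².
P₂ = P₁ − ½ρ(v₂² − v₁²) = 589000 − ½·742·(29.7² − 1.30²) = 589000 − 328000 = 261000 Pa.

261000 Pa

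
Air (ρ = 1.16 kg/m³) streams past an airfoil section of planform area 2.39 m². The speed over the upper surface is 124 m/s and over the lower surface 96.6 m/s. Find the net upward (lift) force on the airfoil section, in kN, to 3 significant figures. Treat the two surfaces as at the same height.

F ≈ 8.38 kN

From P + ½ρv² = const at equal height, P_low − P_up = ½ρ(v_up² − v_low²).
ΔP = ½·1.16·(124² − 96.6²) = 3510 Pa.
Lift = ΔP · A = 3510 × 2.39 = 8380 N.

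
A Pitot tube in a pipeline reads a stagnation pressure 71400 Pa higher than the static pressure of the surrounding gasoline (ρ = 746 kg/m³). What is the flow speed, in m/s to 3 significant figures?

v = 13.8 m/s

Bernoulli between the free stream and the stagnation point: ½ρv² = P_stag − P_static.
v = √(2ΔP/ρ) = √(2·71400/746) = 13.8 m/s.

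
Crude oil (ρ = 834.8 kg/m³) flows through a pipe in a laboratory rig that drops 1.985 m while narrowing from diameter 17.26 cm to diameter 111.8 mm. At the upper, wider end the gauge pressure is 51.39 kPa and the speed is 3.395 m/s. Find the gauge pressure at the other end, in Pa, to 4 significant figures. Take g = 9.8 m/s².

45110 Pa

The volume flow rate is constant, so v₂ = (A₁/A₂)v₁ = (234.0/98.17)·3.395 = 8.092 m/s.
Bernoulli: P₁ + ½ρv₁² + ρg h₁ = P₂ + ½ρv₂² + ρg h₂, so P₂ = P₁ + ½ρ(v₁² − v₂²) − ρg(h₂ − h₁).
P₂ = 51390 + ½·834.8·(3.395² − 8.092²) − 834.8·9.8·(−1.985) = 51390 + (-22520) − (-16240) = 45110 Pa.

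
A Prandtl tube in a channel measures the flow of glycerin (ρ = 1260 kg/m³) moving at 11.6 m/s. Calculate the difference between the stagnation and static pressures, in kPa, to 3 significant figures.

ΔP = 84.8 kPa

At the stagnation point the flow is brought to rest, so Bernoulli gives P_stag − P_static = ½ρv².
ΔP = ½·1260·11.6² = 84800 Pa.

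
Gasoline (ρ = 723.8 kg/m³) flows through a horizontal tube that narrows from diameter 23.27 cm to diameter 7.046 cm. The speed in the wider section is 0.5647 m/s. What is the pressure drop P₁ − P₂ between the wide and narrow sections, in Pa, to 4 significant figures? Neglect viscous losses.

ΔP ≈ 13610 Pa

The volume flow rate is constant, so v₂ = (A₁/A₂)v₁ = (425.3/38.99)·0.5647 = 6.159 m/s.
Along the horizontal streamline, P + ½ρv² is constant.
P₁ − P₂ = ½·723.8·(6.159² − 0.5647²) = ½·723.8·37.62 = 13610 Pa.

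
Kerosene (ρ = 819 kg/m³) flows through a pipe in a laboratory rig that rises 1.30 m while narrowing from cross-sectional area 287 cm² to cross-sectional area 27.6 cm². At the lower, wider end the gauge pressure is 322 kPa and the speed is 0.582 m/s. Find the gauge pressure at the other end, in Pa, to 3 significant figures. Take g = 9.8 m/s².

297000 Pa

Continuity gives A₁v₁ = A₂v₂, so v₂ = (287 cm²)/(27.6 cm²) × 0.582 m/s = 6.05 m/s.
Energy conservation along the streamline gives P₂ = P₁ − ½ρ(v₂² − v₁²) − ρg(h₂ − h₁).
P₂ = 322000 + ½·819·(0.582² − 6.05²) − 819·9.8·(+1.30) = 322000 + (-14900) − (10400) = 297000 Pa.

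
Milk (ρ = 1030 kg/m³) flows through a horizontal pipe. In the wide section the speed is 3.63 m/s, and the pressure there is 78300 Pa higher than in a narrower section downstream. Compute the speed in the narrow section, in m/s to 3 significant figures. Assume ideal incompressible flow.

v₂ ≈ 12.9 m/s

Along the level pipe P + ½ρv² is conserved, hence v₂² = v₁² + 2(P₁ − P₂)/ρ.
v₂ = √(3.63² + 2·78300/1030) = √(13.2 + 152) = 12.9 m/s.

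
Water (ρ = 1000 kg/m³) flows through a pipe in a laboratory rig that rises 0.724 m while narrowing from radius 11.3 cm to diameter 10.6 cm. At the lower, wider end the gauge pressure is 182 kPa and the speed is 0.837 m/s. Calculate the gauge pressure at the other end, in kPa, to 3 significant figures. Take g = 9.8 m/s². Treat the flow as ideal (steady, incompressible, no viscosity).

Continuity gives A₁v₁ = A₂v₂, so v₂ = (401 cm²)/(88.2 cm²) × 0.837 m/s = 3.80 m/s.
Bernoulli: P₁ + ½ρv₁² + ρg h₁ = P₂ + ½ρv₂² + ρg h₂, so P₂ = P₁ + ½ρ(v₁² − v₂²) − ρg(h₂ − h₁).
P₂ = 182000 + ½·1000·(0.837² − 3.80²) − 1000·9.8·(+0.724) = 182000 + (-6890) − (7100) = 168000 Pa.

P₂ ≈ 168 kPa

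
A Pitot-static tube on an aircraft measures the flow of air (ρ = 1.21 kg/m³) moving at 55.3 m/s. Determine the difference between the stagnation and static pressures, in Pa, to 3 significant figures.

ΔP ≈ 1850 Pa

Bernoulli between the free stream and the stagnation point: ½ρv² = P_stag − P_static.
ΔP = ½·1.21·55.3² = 1850 Pa.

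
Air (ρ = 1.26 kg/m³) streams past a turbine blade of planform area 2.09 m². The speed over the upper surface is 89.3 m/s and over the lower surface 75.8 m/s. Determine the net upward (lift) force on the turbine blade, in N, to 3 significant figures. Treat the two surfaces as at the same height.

With equal heights on the two surfaces, Bernoulli gives P_lower − P_upper = ½ρ(v_upper² − v_lower²).
ΔP = ½·1.26·(89.3² − 75.8²) = 1400 Pa.
Lift = ΔP · A = 1400 × 2.09 = 2930 N.

F ≈ 2930 N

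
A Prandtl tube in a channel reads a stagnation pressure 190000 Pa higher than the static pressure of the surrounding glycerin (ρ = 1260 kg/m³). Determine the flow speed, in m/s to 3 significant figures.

The dynamic pressure equals the rise in static pressure at the stagnation point: ΔP = ½ρv².
v = √(2ΔP/ρ) = √(2·190000/1260) = 17.4 m/s.

v ≈ 17.4 m/s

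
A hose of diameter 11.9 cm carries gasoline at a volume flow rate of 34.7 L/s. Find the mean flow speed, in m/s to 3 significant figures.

Q = 34.7 L/s = 0.0347 m³/s.
v = Q/A = 0.0347 / 0.0111 = 3.12 m/s.

v ≈ 3.12 m/s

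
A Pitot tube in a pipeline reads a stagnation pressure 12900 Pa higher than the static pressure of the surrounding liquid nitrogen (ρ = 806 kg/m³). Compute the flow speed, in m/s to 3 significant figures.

5.66 m/s

The dynamic pressure equals the rise in static pressure at the stagnation point: ΔP = ½ρv².
v = √(2ΔP/ρ) = √(2·12900/806) = 5.66 m/s.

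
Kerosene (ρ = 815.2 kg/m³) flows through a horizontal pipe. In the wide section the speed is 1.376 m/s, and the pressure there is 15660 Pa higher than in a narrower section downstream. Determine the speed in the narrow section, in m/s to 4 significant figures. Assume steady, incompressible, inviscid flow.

v₂ ≈ 6.349 m/s

Along the level pipe P + ½ρv² is conserved, hence v₂² = v₁² + 2(P₁ − P₂)/ρ.
v₂ = √(1.376² + 2·15660/815.2) = √(1.893 + 38.42) = 6.349 m/s.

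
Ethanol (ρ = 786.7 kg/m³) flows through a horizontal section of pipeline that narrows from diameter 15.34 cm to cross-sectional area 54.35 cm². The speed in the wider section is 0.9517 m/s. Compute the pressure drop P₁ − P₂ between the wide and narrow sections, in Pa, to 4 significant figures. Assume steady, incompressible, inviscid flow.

ΔP = 3763 Pa

Continuity gives A₁v₁ = A₂v₂, so v₂ = (184.8 cm²)/(54.35 cm²) × 0.9517 m/s = 3.236 m/s.
With no height change, Bernoulli's equation is P₁ + ½ρv₁² = P₂ + ½ρv₂².
P₁ − P₂ = ½·786.7·(3.236² − 0.9517²) = ½·786.7·9.568 = 3763 Pa.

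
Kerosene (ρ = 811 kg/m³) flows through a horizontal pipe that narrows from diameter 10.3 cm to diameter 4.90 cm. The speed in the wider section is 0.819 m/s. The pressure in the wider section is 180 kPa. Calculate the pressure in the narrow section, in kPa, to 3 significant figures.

The volume flow rate is constant, so v₂ = (A₁/A₂)v₁ = (83.3/18.9)·0.819 = 3.62 m/s.
With no height change, Bernoulli's equation is P₁ + ½ρv₁² = P₂ + ½ρv₂².
P₂ = P₁ − ½ρ(v₂² − v₁²) = 180000 − ½·811·(3.62² − 0.819²) = 180000 − 5040 = 175000 Pa.

P₂ = 175 kPa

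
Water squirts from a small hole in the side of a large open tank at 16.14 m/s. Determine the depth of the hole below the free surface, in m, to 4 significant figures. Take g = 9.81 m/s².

For a small hole in a large open tank, ½v² = gh, giving h = v²/(2g).
h = 16.14²/(2·9.81) = 260.5/19.62 = 13.28 m.

13.28 m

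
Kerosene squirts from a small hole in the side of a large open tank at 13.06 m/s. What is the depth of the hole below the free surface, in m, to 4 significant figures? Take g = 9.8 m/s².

h ≈ 8.702 m

For a small hole in a large open tank, ½v² = gh, giving h = v²/(2g).
h = 13.06²/(2·9.8) = 170.6/19.60 = 8.702 m.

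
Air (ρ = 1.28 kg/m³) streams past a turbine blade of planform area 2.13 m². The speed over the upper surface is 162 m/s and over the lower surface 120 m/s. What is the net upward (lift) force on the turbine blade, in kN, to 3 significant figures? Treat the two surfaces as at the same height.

With equal heights on the two surfaces, Bernoulli gives P_lower − P_upper = ½ρ(v_upper² − v_lower²).
ΔP = ½·1.28·(162² − 120²) = 7580 Pa.
Lift = ΔP · A = 7580 × 2.13 = 16100 N.

F ≈ 16.1 kN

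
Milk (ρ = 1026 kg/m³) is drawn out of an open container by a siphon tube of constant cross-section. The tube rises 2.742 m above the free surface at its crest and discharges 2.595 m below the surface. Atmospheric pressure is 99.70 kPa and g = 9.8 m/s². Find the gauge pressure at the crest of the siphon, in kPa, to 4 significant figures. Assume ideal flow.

The outlet speed comes from Torricelli: v = √(2g·2.595) = 7.132 m/s.
Continuity keeps v the same throughout the tube; from surface to crest, P_atm + 0 = P_top + ½ρv² + ρg·h_top.
P_top = 99700 − ½·1026·7.132² − 1026·9.8·2.742 = 46040 Pa. So P_gauge = P_top − P_atm = -53660 Pa.

P_gauge ≈ -53.66 kPa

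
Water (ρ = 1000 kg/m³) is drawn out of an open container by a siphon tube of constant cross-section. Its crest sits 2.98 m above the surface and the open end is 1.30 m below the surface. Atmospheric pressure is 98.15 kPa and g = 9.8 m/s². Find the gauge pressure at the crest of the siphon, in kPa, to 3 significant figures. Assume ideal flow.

The outlet speed comes from Torricelli: v = √(2g·1.30) = 5.05 m/s.
The bore is uniform, so the speed at the crest is the same v. Bernoulli surface→crest: P_atm = P_top + ½ρv² + ρg·h_top.
P_top = 98150 − ½·1000·5.05² − 1000·9.8·2.98 = 56200 Pa. So P_gauge = P_top − P_atm = -41900 Pa.

P_gauge = -41.9 kPa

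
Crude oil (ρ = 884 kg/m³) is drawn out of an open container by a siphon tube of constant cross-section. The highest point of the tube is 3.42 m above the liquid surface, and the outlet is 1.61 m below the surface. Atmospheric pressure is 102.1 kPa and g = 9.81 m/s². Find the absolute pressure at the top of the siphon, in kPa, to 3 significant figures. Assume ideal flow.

P_top = 58.5 kPa

The outlet speed comes from Torricelli: v = √(2g·1.61) = 5.62 m/s.
The bore is uniform, so the speed at the crest is the same v. Bernoulli surface→crest: P_atm = P_top + ½ρv² + ρg·h_top.
P_top = 102100 − ½·884·5.62² − 884·9.81·3.42 = 58500 Pa.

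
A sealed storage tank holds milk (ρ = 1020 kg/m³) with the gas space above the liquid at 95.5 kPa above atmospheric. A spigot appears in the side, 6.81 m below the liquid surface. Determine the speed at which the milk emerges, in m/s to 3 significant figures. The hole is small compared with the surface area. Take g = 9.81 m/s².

Take point 1 at the surface (v₁ ≈ 0) and point 2 at the hole (at atmospheric pressure). Bernoulli: P₁ + ρg h = P_atm + ½ρv₂².
With P₁ − P_atm = 95500 Pa, v₂ = √(2gh + 2ΔP/ρ) = √(2·9.81·6.81 + 2·95500/1020) = 17.9 m/s.

v ≈ 17.9 m/s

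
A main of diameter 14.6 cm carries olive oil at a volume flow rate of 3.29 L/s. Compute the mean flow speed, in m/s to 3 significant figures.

v ≈ 0.197 m/s

Q = 3.29 L/s = 0.00329 m³/s.
v = Q/A = 0.00329 / 0.0167 = 0.197 m/s.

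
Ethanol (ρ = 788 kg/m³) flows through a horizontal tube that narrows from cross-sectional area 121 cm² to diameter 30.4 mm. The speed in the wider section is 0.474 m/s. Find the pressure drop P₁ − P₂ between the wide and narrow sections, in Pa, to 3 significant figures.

ΔP ≈ 24500 Pa

Mass conservation (A₁v₁ = A₂v₂) gives v₂ = 0.474 × 121/7.26 = 7.90 m/s.
Bernoulli (h₁ = h₂): P₁ − P₂ = ½ρ(v₂² − v₁²).
P₁ − P₂ = ½·788·(7.90² − 0.474²) = ½·788·62.2 = 24500 Pa.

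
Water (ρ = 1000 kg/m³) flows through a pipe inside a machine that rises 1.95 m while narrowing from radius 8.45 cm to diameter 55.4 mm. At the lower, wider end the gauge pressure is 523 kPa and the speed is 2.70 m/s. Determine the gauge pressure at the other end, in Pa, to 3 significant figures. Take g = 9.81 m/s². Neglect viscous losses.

The volume flow rate is constant, so v₂ = (A₁/A₂)v₁ = (224/24.1)·2.70 = 25.1 m/s.
Energy conservation along the streamline gives P₂ = P₁ − ½ρ(v₂² − v₁²) − ρg(h₂ − h₁).
P₂ = 523000 + ½·1000·(2.70² − 25.1²) − 1000·9.81·(+1.95) = 523000 + (-312000) − (19100) = 192000 Pa.

192000 Pa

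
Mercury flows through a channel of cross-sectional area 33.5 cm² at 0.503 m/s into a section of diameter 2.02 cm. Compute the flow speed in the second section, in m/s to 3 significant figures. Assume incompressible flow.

5.26 m/s

The volume flow rate is constant, so v₂ = (A₁/A₂)v₁ = (33.5/3.20)·0.503 = 5.26 m/s.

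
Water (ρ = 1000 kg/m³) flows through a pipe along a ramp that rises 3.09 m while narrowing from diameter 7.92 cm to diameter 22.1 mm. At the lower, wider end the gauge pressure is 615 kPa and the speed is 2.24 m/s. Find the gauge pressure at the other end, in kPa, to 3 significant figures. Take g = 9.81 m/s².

Continuity gives A₁v₁ = A₂v₂, so v₂ = (49.3 cm²)/(3.84 cm²) × 2.24 m/s = 28.8 m/s.
Applying Bernoulli between the two ends and solving for P₂: P₂ = P₁ + ½ρ(v₁² − v₂²) − ρgΔh.
P₂ = 615000 + ½·1000·(2.24² − 28.8²) − 1000·9.81·(+3.09) = 615000 + (-411000) − (30300) = 173000 Pa.

P₂ ≈ 173 kPa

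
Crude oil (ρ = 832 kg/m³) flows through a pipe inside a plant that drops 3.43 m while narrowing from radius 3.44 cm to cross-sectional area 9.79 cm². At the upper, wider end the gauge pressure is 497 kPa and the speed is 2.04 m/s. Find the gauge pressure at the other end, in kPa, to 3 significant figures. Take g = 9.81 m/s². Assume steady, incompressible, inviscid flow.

The volume flow rate is constant, so v₂ = (A₁/A₂)v₁ = (37.2/9.79)·2.04 = 7.75 m/s.
Applying Bernoulli between the two ends and solving for P₂: P₂ = P₁ + ½ρ(v₁² − v₂²) − ρgΔh.
P₂ = 497000 + ½·832·(2.04² − 7.75²) − 832·9.81·(−3.43) = 497000 + (-23200) − (-28000) = 502000 Pa.

P₂ ≈ 502 kPa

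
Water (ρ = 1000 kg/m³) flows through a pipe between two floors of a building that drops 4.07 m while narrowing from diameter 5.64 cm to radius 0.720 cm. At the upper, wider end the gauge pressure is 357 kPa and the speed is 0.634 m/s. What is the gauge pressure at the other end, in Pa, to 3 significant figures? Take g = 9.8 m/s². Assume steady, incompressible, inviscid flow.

350000 Pa

The volume flow rate is constant, so v₂ = (A₁/A₂)v₁ = (25.0/1.63)·0.634 = 9.73 m/s.
Energy conservation along the streamline gives P₂ = P₁ − ½ρ(v₂² − v₁²) − ρg(h₂ − h₁).
P₂ = 357000 + ½·1000·(0.634² − 9.73²) − 1000·9.8·(−4.07) = 357000 + (-47100) − (-39900) = 350000 Pa.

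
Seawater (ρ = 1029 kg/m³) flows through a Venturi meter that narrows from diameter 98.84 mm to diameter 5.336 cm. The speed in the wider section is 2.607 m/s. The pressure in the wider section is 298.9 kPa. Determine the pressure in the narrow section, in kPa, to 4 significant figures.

P₂ ≈ 261.2 kPa

By continuity, v₂ = v₁·A₁/A₂ = 2.607·(76.73/22.36) = 8.945 m/s.
With no height change, Bernoulli's equation is P₁ + ½ρv₁² = P₂ + ½ρv₂².
P₂ = P₁ − ½ρ(v₂² − v₁²) = 298900 − ½·1029·(8.945² − 2.607²) = 298900 − 37670 = 261200 Pa.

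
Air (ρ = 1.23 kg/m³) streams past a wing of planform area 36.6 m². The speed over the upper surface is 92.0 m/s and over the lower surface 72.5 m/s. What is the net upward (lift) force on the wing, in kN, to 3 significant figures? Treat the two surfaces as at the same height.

F ≈ 72.2 kN

The faster flow above has the lower pressure; Bernoulli (same height) gives ΔP = ½ρ(v_up² − v_low²).
ΔP = ½·1.23·(92.0² − 72.5²) = 1970 Pa.
Lift = ΔP · A = 1970 × 36.6 = 72200 N.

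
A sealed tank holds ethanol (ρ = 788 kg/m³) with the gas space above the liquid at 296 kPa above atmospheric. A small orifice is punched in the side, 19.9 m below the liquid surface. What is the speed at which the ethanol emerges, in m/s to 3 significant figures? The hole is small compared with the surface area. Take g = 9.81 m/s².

33.8 m/s

Take point 1 at the surface (v₁ ≈ 0) and point 2 at the hole (at atmospheric pressure). Bernoulli: P₁ + ρg h = P_atm + ½ρv₂².
With P₁ − P_atm = 296000 Pa, v₂ = √(2gh + 2ΔP/ρ) = √(2·9.81·19.9 + 2·296000/788) = 33.8 m/s.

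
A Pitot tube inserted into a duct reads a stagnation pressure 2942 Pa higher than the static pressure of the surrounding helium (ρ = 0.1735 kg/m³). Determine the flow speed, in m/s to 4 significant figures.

Bernoulli between the free stream and the stagnation point: ½ρv² = P_stag − P_static.
v = √(2ΔP/ρ) = √(2·2942/0.1735) = 184.2 m/s.

v ≈ 184.2 m/s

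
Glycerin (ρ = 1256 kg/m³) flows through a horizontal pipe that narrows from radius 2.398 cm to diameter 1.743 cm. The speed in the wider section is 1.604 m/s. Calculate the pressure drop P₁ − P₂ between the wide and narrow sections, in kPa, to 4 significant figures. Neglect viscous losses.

The volume flow rate is constant, so v₂ = (A₁/A₂)v₁ = (18.07/2.386)·1.604 = 12.14 m/s.
With no height change, Bernoulli's equation is P₁ + ½ρv₁² = P₂ + ½ρv₂².
P₁ − P₂ = ½·1256·(12.14² − 1.604²) = ½·1256·144.9 = 91000 Pa.

ΔP ≈ 91.00 kPa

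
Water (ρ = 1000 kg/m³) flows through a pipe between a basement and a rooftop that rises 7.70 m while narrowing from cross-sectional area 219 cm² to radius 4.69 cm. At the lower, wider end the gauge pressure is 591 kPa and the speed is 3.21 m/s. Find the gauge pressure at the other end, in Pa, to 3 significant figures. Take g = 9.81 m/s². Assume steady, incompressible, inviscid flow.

Continuity gives A₁v₁ = A₂v₂, so v₂ = (219 cm²)/(69.1 cm²) × 3.21 m/s = 10.2 m/s.
Applying Bernoulli between the two ends and solving for P₂: P₂ = P₁ + ½ρ(v₁² − v₂²) − ρgΔh.
P₂ = 591000 + ½·1000·(3.21² − 10.2²) − 1000·9.81·(+7.70) = 591000 + (-46600) − (75500) = 469000 Pa.

P₂ ≈ 469000 Pa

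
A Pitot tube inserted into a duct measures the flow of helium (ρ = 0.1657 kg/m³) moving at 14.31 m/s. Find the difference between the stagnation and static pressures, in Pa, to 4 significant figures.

Bernoulli between the free stream and the stagnation point: ½ρv² = P_stag − P_static.
ΔP = ½·0.1657·14.31² = 16.97 Pa.

16.97 Pa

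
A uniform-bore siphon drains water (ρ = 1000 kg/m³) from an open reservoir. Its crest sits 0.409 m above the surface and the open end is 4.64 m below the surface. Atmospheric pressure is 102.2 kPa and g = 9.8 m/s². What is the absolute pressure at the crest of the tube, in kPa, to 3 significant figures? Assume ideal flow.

From the surface to the outlet (both open to atmosphere, surface at rest): v = √(2g·h_out) = √(2·9.8·4.64) = 9.54 m/s.
Continuity keeps v the same throughout the tube; from surface to crest, P_atm + 0 = P_top + ½ρv² + ρg·h_top.
P_top = 102200 − ½·1000·9.54² − 1000·9.8·0.409 = 52700 Pa.

P_top ≈ 52.7 kPa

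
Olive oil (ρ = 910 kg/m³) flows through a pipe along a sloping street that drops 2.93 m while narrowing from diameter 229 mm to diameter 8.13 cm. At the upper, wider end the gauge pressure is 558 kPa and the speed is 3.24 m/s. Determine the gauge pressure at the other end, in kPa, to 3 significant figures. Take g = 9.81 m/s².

288 kPa

The volume flow rate is constant, so v₂ = (A₁/A₂)v₁ = (412/51.9)·3.24 = 25.7 m/s.
Bernoulli: P₁ + ½ρv₁² + ρg h₁ = P₂ + ½ρv₂² + ρg h₂, so P₂ = P₁ + ½ρ(v₁² − v₂²) − ρg(h₂ − h₁).
P₂ = 558000 + ½·910·(3.24² − 25.7²) − 910·9.81·(−2.93) = 558000 + (-296000) − (-26200) = 288000 Pa.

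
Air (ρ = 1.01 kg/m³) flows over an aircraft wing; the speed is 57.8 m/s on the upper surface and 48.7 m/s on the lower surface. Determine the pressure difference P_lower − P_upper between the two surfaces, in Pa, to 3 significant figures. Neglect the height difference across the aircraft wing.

ΔP ≈ 489 Pa

With negligible Δh, P + ½ρv² is constant, so P_low − P_up = ½ρ(v_up² − v_low²).
ΔP = ½·1.01·(57.8² − 48.7²) = 489 Pa.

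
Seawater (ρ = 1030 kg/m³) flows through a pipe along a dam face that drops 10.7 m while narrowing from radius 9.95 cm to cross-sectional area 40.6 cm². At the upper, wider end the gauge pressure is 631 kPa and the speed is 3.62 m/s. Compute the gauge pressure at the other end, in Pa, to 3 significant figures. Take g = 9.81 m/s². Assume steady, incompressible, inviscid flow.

Continuity gives A₁v₁ = A₂v₂, so v₂ = (311 cm²)/(40.6 cm²) × 3.62 m/s = 27.7 m/s.
Bernoulli: P₁ + ½ρv₁² + ρg h₁ = P₂ + ½ρv₂² + ρg h₂, so P₂ = P₁ + ½ρ(v₁² − v₂²) − ρg(h₂ − h₁).
P₂ = 631000 + ½·1030·(3.62² − 27.7²) − 1030·9.81·(−10.7) = 631000 + (-389000) − (-108000) = 350000 Pa.

P₂ ≈ 350000 Pa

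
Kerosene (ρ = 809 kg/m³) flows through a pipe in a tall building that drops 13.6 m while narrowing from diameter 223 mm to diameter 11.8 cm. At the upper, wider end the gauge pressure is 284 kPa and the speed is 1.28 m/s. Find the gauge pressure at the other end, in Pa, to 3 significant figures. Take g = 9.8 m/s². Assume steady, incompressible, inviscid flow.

Continuity gives A₁v₁ = A₂v₂, so v₂ = (391 cm²)/(109 cm²) × 1.28 m/s = 4.57 m/s.
Energy conservation along the streamline gives P₂ = P₁ − ½ρ(v₂² − v₁²) − ρg(h₂ − h₁).
P₂ = 284000 + ½·809·(1.28² − 4.57²) − 809·9.8·(−13.6) = 284000 + (-7790) − (-108000) = 384000 Pa.

P₂ ≈ 384000 Pa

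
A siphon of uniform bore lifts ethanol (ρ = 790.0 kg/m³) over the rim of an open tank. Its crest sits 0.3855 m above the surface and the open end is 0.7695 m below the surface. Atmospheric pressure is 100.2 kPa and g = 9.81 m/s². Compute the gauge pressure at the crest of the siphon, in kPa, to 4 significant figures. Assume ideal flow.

P_gauge = -8.951 kPa

The outlet speed comes from Torricelli: v = √(2g·0.7695) = 3.886 m/s.
With constant cross-section the crest speed equals v; applying Bernoulli from the surface up to the crest, P_top = P_atm − ½ρv² − ρg·h_top.
P_top = 100200 − ½·790.0·3.886² − 790.0·9.81·0.3855 = 91250 Pa. So P_gauge = P_top − P_atm = -8951 Pa.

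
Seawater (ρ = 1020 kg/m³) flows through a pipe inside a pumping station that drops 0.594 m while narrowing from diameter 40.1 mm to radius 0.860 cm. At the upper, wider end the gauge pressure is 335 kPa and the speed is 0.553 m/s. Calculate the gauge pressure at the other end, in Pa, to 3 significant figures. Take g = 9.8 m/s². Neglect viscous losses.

By continuity, v₂ = v₁·A₁/A₂ = 0.553·(12.6/2.32) = 3.01 m/s.
Energy conservation along the streamline gives P₂ = P₁ − ½ρ(v₂² − v₁²) − ρg(h₂ − h₁).
P₂ = 335000 + ½·1020·(0.553² − 3.01²) − 1020·9.8·(−0.594) = 335000 + (-4450) − (-5940) = 336000 Pa.

P₂ ≈ 336000 Pa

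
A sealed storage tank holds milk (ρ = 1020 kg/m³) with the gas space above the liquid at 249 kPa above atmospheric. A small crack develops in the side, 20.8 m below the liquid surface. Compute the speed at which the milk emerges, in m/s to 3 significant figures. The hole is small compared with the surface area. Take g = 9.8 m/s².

v ≈ 29.9 m/s

Take point 1 at the surface (v₁ ≈ 0) and point 2 at the hole (at atmospheric pressure). Bernoulli: P₁ + ρg h = P_atm + ½ρv₂².
With P₁ − P_atm = 249000 Pa, v₂ = √(2gh + 2ΔP/ρ) = √(2·9.8·20.8 + 2·249000/1020) = 29.9 m/s.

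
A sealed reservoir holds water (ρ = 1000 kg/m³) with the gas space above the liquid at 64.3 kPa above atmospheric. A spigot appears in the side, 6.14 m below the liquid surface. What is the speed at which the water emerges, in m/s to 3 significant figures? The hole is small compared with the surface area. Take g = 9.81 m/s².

v ≈ 15.8 m/s

Take point 1 at the surface (v₁ ≈ 0) and point 2 at the hole (at atmospheric pressure). Bernoulli: P₁ + ρg h = P_atm + ½ρv₂².
With P₁ − P_atm = 64300 Pa, v₂ = √(2gh + 2ΔP/ρ) = √(2·9.81·6.14 + 2·64300/1000) = 15.8 m/s.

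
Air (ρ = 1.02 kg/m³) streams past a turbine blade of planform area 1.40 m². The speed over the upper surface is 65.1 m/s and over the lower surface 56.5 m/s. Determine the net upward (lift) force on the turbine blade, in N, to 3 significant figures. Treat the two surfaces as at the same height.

F = 747 N

The faster flow above has the lower pressure; Bernoulli (same height) gives ΔP = ½ρ(v_up² − v_low²).
ΔP = ½·1.02·(65.1² − 56.5²) = 533 Pa.
Lift = ΔP · A = 533 × 1.40 = 747 N.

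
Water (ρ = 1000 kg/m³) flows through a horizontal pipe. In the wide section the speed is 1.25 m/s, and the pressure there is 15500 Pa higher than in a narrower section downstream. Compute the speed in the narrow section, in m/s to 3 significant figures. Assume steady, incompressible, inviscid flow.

Horizontal Bernoulli: P₁ + ½ρv₁² = P₂ + ½ρv₂², so v₂² = v₁² + 2(P₁ − P₂)/ρ.
v₂ = √(1.25² + 2·15500/1000) = √(1.56 + 31.0) = 5.71 m/s.

v₂ = 5.71 m/s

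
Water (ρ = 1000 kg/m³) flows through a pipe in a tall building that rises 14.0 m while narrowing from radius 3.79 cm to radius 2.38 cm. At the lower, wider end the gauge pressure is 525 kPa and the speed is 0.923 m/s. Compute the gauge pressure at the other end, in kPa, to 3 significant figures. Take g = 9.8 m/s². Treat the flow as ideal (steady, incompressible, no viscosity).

Mass conservation (A₁v₁ = A₂v₂) gives v₂ = 0.923 × 45.1/17.8 = 2.34 m/s.
Applying Bernoulli between the two ends and solving for P₂: P₂ = P₁ + ½ρ(v₁² − v₂²) − ρgΔh.
P₂ = 525000 + ½·1000·(0.923² − 2.34²) − 1000·9.8·(+14.0) = 525000 + (-2310) − (137000) = 385000 Pa.

385 kPa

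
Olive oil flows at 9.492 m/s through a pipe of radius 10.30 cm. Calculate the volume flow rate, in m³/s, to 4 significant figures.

Q = A·v = 0.03333 m² × 9.492 m/s = 0.3164 m³/s.

Q = 0.3164 m³/s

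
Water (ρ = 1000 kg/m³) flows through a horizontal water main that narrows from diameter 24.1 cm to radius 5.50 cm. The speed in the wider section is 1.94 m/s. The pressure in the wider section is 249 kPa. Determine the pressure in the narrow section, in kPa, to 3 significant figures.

208 kPa

Mass conservation (A₁v₁ = A₂v₂) gives v₂ = 1.94 × 456/95.0 = 9.31 m/s.
With no height change, Bernoulli's equation is P₁ + ½ρv₁² = P₂ + ½ρv₂².
P₂ = P₁ − ½ρ(v₂² − v₁²) = 249000 − ½·1000·(9.31² − 1.94²) = 249000 − 41500 = 208000 Pa.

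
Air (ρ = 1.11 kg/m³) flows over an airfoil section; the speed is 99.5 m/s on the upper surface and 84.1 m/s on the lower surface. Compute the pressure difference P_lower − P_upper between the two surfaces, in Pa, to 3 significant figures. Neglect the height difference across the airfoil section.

1570 Pa

Bernoulli (same height): P_lower − P_upper = ½ρ(v_upper² − v_lower²).
ΔP = ½·1.11·(99.5² − 84.1²) = 1570 Pa.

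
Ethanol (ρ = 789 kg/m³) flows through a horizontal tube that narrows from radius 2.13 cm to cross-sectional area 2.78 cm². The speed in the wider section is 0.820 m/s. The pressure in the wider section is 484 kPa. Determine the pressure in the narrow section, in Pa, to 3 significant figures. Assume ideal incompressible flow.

By continuity, v₂ = v₁·A₁/A₂ = 0.820·(14.3/2.78) = 4.20 m/s.
With no height change, Bernoulli's equation is P₁ + ½ρv₁² = P₂ + ½ρv₂².
P₂ = P₁ − ½ρ(v₂² − v₁²) = 484000 − ½·789·(4.20² − 0.820²) = 484000 − 6710 = 477000 Pa.

P₂ ≈ 477000 Pa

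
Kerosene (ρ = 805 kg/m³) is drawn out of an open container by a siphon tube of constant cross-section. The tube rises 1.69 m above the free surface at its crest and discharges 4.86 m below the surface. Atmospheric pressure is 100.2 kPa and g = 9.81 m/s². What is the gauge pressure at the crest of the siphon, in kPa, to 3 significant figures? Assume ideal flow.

P_gauge = -51.7 kPa

The outlet speed comes from Torricelli: v = √(2g·4.86) = 9.76 m/s.
Continuity keeps v the same throughout the tube; from surface to crest, P_atm + 0 = P_top + ½ρv² + ρg·h_top.
P_top = 100200 − ½·805·9.76² − 805·9.81·1.69 = 48500 Pa. So P_gauge = P_top − P_atm = -51700 Pa.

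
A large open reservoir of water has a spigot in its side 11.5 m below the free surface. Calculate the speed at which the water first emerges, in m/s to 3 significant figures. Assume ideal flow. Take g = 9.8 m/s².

Torricelli's result v = √(2gh) gives v = √(2·9.8·11.5) = 15.0 m/s.

v ≈ 15.0 m/s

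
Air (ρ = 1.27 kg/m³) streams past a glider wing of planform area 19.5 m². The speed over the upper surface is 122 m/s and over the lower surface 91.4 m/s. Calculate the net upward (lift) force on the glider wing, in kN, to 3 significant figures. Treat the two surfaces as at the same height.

The faster flow above has the lower pressure; Bernoulli (same height) gives ΔP = ½ρ(v_up² − v_low²).
ΔP = ½·1.27·(122² − 91.4²) = 4150 Pa.
Lift = ΔP · A = 4150 × 19.5 = 80900 N.

F = 80.9 kN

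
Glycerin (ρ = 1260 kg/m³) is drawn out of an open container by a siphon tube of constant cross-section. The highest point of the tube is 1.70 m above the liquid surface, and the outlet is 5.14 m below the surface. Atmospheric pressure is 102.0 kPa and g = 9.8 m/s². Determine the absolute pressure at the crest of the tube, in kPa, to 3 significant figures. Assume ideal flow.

Bernoulli surface→outlet gives ½v² = g·h_out, so v = √(2·9.8·5.14) = 10.0 m/s.
The bore is uniform, so the speed at the crest is the same v. Bernoulli surface→crest: P_atm = P_top + ½ρv² + ρg·h_top.
P_top = 102000 − ½·1260·10.0² − 1260·9.8·1.70 = 17500 Pa.

P_top ≈ 17.5 kPa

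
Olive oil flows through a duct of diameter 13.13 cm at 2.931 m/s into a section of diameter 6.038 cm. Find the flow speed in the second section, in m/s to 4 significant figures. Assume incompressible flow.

Mass conservation (A₁v₁ = A₂v₂) gives v₂ = 2.931 × 135.4/28.63 = 13.86 m/s.

v₂ ≈ 13.86 m/s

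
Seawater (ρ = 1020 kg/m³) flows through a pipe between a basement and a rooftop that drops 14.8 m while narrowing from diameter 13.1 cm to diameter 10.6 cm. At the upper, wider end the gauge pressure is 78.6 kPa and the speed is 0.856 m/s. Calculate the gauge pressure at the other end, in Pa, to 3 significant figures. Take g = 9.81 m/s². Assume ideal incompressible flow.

Mass conservation (A₁v₁ = A₂v₂) gives v₂ = 0.856 × 135/88.2 = 1.31 m/s.
Bernoulli: P₁ + ½ρv₁² + ρg h₁ = P₂ + ½ρv₂² + ρg h₂, so P₂ = P₁ + ½ρ(v₁² − v₂²) − ρg(h₂ − h₁).
P₂ = 78600 + ½·1020·(0.856² − 1.31²) − 1020·9.81·(−14.8) = 78600 + (-498) − (-148000) = 226000 Pa.

226000 Pa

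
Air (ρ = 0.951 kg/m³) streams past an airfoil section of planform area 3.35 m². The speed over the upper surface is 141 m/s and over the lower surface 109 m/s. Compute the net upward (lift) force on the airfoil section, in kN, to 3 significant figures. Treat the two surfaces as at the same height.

F = 12.7 kN

The faster flow above has the lower pressure; Bernoulli (same height) gives ΔP = ½ρ(v_up² − v_low²).
ΔP = ½·0.951·(141² − 109²) = 3800 Pa.
Lift = ΔP · A = 3800 × 3.35 = 12700 N.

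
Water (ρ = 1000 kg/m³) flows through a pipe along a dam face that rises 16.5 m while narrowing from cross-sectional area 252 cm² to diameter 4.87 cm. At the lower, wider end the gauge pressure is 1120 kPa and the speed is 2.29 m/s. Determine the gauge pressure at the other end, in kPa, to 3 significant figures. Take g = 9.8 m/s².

Continuity gives A₁v₁ = A₂v₂, so v₂ = (252 cm²)/(18.6 cm²) × 2.29 m/s = 31.0 m/s.
Bernoulli: P₁ + ½ρv₁² + ρg h₁ = P₂ + ½ρv₂² + ρg h₂, so P₂ = P₁ + ½ρ(v₁² − v₂²) − ρg(h₂ − h₁).
P₂ = 1120000 + ½·1000·(2.29² − 31.0²) − 1000·9.8·(+16.5) = 1120000 + (-477000) − (162000) = 481000 Pa.

481 kPa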